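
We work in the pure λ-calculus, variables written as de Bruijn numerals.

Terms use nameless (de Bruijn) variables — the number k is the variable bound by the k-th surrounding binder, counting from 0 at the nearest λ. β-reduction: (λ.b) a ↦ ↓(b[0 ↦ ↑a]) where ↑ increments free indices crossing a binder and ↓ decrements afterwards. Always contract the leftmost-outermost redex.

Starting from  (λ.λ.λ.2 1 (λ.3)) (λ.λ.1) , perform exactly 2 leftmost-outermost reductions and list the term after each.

Answer: after 2 steps: λ.λ.(λ.2) (λ.λ.λ.1)

Reduction:
  start: (λ.λ.λ.2 1 (λ.3)) (λ.λ.1)
  →1  λ.λ.(λ.λ.1) 1 (λ.λ.λ.1)
  →2  λ.λ.(λ.2) (λ.λ.λ.1)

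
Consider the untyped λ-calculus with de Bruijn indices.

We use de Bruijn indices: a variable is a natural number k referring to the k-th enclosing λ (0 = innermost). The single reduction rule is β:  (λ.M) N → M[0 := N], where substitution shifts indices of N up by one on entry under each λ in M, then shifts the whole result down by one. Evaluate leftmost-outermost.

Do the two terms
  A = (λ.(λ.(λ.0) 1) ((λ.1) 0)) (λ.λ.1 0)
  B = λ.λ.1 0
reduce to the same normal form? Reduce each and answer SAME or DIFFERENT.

Term A:
  start: (λ.(λ.(λ.0) 1) ((λ.1) 0)) (λ.λ.1 0)
  [1] (λ.(λ.0) (λ.λ.1 0)) ((λ.λ.λ.1 0) (λ.λ.1 0))
  [2] (λ.0) (λ.λ.1 0)
  [3] λ.λ.1 0

Term B:
  start: λ.λ.1 0

Answer: SAME — A ⇓ λ.λ.1 0, B ⇓ λ.λ.1 0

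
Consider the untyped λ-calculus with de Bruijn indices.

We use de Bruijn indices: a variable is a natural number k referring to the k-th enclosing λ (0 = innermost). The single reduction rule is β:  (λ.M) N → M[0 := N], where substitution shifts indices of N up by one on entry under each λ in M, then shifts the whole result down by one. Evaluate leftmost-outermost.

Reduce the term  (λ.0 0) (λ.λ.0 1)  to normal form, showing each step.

  start: (λ.0 0) (λ.λ.0 1)
  →1  (λ.λ.0 1) (λ.λ.0 1)
  →2  λ.0 (λ.λ.0 1)

Answer: normal form = λ.0 (λ.λ.0 1)  (in 2 steps)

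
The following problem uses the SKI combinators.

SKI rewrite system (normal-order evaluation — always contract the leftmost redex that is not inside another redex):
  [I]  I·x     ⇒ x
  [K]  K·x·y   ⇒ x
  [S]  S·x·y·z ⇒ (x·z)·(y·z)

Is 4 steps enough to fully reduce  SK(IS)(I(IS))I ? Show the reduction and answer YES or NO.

Answer: YES — reaches normal form SI in 4 ≤ 4 steps

Derivation:
  start: SK(IS)(I(IS))I
  [1] K(I(IS))(IS(I(IS)))I
  [2] I(IS)I
  [3] ISI
  [4] SI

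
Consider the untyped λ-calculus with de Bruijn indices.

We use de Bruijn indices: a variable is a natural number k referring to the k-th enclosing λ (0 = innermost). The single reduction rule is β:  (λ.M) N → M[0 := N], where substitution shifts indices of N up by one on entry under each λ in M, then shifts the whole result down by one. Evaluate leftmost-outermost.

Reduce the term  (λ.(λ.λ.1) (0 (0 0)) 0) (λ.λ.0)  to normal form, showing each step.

  start: (λ.(λ.λ.1) (0 (0 0)) 0) (λ.λ.0)
  →1  (λ.λ.1) ((λ.λ.0) ((λ.λ.0) (λ.λ.0))) (λ.λ.0)
  →2  (λ.(λ.λ.0) ((λ.λ.0) (λ.λ.0))) (λ.λ.0)
  →3  (λ.λ.0) ((λ.λ.0) (λ.λ.0))
  →4  λ.0

Answer: normal form = λ.0  (in 4 steps)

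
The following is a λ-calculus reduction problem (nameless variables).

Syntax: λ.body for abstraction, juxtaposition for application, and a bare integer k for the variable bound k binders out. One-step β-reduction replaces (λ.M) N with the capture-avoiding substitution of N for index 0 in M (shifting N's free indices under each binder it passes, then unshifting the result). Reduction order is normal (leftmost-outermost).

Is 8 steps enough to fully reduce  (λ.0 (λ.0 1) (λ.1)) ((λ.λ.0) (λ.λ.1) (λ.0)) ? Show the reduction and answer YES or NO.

  start: (λ.0 (λ.0 1) (λ.1)) ((λ.λ.0) (λ.λ.1) (λ.0))
  [1] (λ.λ.0) (λ.λ.1) (λ.0) (λ.0 ((λ.λ.0) (λ.λ.1) (λ.0))) (λ.(λ.λ.0) (λ.λ.1) (λ.0))
  [2] (λ.0) (λ.0) (λ.0 ((λ.λ.0) (λ.λ.1) (λ.0))) (λ.(λ.λ.0) (λ.λ.1) (λ.0))
  [3] (λ.0) (λ.0 ((λ.λ.0) (λ.λ.1) (λ.0))) (λ.(λ.λ.0) (λ.λ.1) (λ.0))
  [4] (λ.0 ((λ.λ.0) (λ.λ.1) (λ.0))) (λ.(λ.λ.0) (λ.λ.1) (λ.0))
  [5] (λ.(λ.λ.0) (λ.λ.1) (λ.0)) ((λ.λ.0) (λ.λ.1) (λ.0))
  [6] (λ.λ.0) (λ.λ.1) (λ.0)
  [7] (λ.0) (λ.0)
  [8] λ.0

Answer: YES — reaches normal form λ.0 in 8 ≤ 8 steps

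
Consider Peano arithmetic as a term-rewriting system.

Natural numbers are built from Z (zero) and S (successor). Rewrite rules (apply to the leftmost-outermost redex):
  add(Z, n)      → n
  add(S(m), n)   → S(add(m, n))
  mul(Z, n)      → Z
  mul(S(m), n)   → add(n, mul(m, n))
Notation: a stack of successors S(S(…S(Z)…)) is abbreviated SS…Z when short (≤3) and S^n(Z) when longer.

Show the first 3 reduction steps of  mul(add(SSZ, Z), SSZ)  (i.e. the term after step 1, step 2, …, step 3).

  start: mul(add(SSZ, Z), SSZ)
  →1  mul(S(add(SZ, Z)), SSZ)
  →2  add(SSZ, mul(add(SZ, Z), SSZ))
  →3  S(add(SZ, mul(add(SZ, Z), SSZ)))

Answer: after 3 steps: S(add(SZ, mul(add(SZ, Z), SSZ)))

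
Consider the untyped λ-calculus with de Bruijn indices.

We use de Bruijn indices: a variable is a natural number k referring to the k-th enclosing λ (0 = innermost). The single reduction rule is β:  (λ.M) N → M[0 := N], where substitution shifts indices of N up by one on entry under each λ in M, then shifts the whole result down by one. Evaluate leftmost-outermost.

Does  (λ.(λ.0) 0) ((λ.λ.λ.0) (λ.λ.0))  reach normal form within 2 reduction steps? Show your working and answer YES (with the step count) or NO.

Answer: NO — after 2 steps the term is (λ.λ.λ.0) (λ.λ.0), not yet normal

Working:
  start: (λ.(λ.0) 0) ((λ.λ.λ.0) (λ.λ.0))
  step 1: (λ.0) ((λ.λ.λ.0) (λ.λ.0))
  step 2: (λ.λ.λ.0) (λ.λ.0)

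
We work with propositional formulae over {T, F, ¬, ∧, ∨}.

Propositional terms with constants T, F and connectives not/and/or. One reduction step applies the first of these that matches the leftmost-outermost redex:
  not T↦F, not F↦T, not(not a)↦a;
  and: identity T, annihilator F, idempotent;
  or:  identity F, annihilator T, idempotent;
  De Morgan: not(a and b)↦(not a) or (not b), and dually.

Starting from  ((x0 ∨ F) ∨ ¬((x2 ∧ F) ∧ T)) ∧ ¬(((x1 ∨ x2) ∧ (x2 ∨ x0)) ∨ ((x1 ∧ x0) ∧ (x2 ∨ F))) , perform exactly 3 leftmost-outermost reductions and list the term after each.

  start: ((x0 ∨ F) ∨ ¬((x2 ∧ F) ∧ T)) ∧ ¬(((x1 ∨ x2) ∧ (x2 ∨ x0)) ∨ ((x1 ∧ x0) ∧ (x2 ∨ F)))
  [1] (x0 ∨ ¬((x2 ∧ F) ∧ T)) ∧ ¬(((x1 ∨ x2) ∧ (x2 ∨ x0)) ∨ ((x1 ∧ x0) ∧ (x2 ∨ F)))
  [2] (x0 ∨ (¬(x2 ∧ F) ∨ ¬T)) ∧ ¬(((x1 ∨ x2) ∧ (x2 ∨ x0)) ∨ ((x1 ∧ x0) ∧ (x2 ∨ F)))
  [3] (x0 ∨ ((¬x2 ∨ ¬F) ∨ ¬T)) ∧ ¬(((x1 ∨ x2) ∧ (x2 ∨ x0)) ∨ ((x1 ∧ x0) ∧ (x2 ∨ F)))

Answer: after 3 steps: (x0 ∨ ((¬x2 ∨ ¬F) ∨ ¬T)) ∧ ¬(((x1 ∨ x2) ∧ (x2 ∨ x0)) ∨ ((x1 ∧ x0) ∧ (x2 ∨ F)))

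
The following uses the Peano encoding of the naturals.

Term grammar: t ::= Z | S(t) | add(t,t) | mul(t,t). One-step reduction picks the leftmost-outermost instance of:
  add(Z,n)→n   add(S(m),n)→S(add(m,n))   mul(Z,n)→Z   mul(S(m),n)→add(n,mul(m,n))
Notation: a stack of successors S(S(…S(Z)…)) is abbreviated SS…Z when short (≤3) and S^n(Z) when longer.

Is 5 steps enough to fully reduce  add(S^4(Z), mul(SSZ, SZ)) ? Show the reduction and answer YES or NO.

Answer: NO — after 5 steps the term is S(S(S(S(mul(SSZ, SZ))))), not yet normal

Reduction:
  start: add(S^4(Z), mul(SSZ, SZ))
  →1  S(add(SSSZ, mul(SSZ, SZ)))
  →2  S(S(add(SSZ, mul(SSZ, SZ))))
  →3  S(S(S(add(SZ, mul(SSZ, SZ)))))
  →4  S(S(S(S(add(Z, mul(SSZ, SZ))))))
  →5  S(S(S(S(mul(SSZ, SZ)))))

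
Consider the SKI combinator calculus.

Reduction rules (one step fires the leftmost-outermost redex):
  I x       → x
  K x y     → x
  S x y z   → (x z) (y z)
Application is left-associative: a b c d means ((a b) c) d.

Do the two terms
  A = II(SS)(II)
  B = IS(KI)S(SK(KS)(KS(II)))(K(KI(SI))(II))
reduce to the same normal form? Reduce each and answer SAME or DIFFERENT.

Answer: SAME — A ⇓ SSI, B ⇓ SSI

Reduction:
Term A:
  start: II(SS)(II)
  step 1: I(SS)(II)
  step 2: SS(II)
  step 3: SSI

Term B:
  start: IS(KI)S(SK(KS)(KS(II)))(K(KI(SI))(II))
  step 1: S(KI)S(SK(KS)(KS(II)))(K(KI(SI))(II))
  step 2: KI(SK(KS)(KS(II)))(S(SK(KS)(KS(II))))(K(KI(SI))(II))
  step 3: I(S(SK(KS)(KS(II))))(K(KI(SI))(II))
  step 4: S(SK(KS)(KS(II)))(K(KI(SI))(II))
  step 5: S(K(KS(II))(KS(KS(II))))(K(KI(SI))(II))
  step 6: S(KS(II))(K(KI(SI))(II))
  step 7: SS(K(KI(SI))(II))
  step 8: SS(KI(SI))
  step 9: SSI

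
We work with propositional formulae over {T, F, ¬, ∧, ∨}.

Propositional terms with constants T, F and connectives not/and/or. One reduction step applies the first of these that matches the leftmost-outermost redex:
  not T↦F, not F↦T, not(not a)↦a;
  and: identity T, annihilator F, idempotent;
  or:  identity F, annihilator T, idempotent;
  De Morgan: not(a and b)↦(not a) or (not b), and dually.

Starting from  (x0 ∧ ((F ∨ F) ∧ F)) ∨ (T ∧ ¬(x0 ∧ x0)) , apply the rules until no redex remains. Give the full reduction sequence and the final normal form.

Answer: normal form = ¬x0  (in 6 steps)

Derivation:
  start: (x0 ∧ ((F ∨ F) ∧ F)) ∨ (T ∧ ¬(x0 ∧ x0))
  →1  (x0 ∧ F) ∨ (T ∧ ¬(x0 ∧ x0))
  →2  F ∨ (T ∧ ¬(x0 ∧ x0))
  →3  T ∧ ¬(x0 ∧ x0)
  →4  ¬(x0 ∧ x0)
  →5  ¬x0 ∨ ¬x0
  →6  ¬x0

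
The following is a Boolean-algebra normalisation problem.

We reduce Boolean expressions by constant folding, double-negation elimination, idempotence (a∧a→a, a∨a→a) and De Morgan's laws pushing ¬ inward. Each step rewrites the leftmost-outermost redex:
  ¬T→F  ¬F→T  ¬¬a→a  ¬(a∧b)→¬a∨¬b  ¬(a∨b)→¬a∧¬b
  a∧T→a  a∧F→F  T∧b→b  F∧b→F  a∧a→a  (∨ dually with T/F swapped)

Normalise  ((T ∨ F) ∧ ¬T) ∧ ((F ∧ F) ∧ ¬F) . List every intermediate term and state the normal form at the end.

  start: ((T ∨ F) ∧ ¬T) ∧ ((F ∧ F) ∧ ¬F)
  step 1: (T ∧ ¬T) ∧ ((F ∧ F) ∧ ¬F)
  step 2: ¬T ∧ ((F ∧ F) ∧ ¬F)
  step 3: F ∧ ((F ∧ F) ∧ ¬F)
  step 4: F

Answer: normal form = F  (in 4 steps)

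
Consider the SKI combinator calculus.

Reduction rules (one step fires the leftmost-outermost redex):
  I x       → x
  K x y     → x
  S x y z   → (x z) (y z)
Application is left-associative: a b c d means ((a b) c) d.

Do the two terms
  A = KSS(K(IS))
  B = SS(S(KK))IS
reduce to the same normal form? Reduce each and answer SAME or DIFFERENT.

Term A:
  start: KSS(K(IS))
  step 1: S(K(IS))
  step 2: S(KS)

Term B:
  start: SS(S(KK))IS
  step 1: SI(S(KK)I)S
  step 2: IS(S(KK)IS)
  step 3: S(S(KK)IS)
  step 4: S(KKS(IS))
  step 5: S(K(IS))
  step 6: S(KS)

Answer: SAME — A ⇓ S(KS), B ⇓ S(KS)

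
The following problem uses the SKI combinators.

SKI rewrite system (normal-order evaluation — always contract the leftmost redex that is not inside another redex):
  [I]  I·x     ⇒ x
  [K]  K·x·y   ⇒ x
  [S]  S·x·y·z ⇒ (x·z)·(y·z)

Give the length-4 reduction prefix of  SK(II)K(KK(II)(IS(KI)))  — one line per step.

Answer: after 4 steps: K(K(S(KI)))

Derivation:
  start: SK(II)K(KK(II)(IS(KI)))
  [1] KK(IIK)(KK(II)(IS(KI)))
  [2] K(KK(II)(IS(KI)))
  [3] K(K(IS(KI)))
  [4] K(K(S(KI)))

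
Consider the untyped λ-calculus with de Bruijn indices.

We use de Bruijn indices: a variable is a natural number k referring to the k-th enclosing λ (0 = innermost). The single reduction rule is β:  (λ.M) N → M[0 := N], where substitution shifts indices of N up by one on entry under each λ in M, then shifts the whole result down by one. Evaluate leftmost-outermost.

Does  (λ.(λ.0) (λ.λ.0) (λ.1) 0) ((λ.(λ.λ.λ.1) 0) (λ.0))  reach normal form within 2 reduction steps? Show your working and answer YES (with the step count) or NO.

Answer: NO — after 2 steps the term is (λ.λ.0) (λ.(λ.(λ.λ.λ.1) 0) (λ.0)) ((λ.(λ.λ.λ.1) 0) (λ.0)), not yet normal

Derivation:
  start: (λ.(λ.0) (λ.λ.0) (λ.1) 0) ((λ.(λ.λ.λ.1) 0) (λ.0))
  step 1: (λ.0) (λ.λ.0) (λ.(λ.(λ.λ.λ.1) 0) (λ.0)) ((λ.(λ.λ.λ.1) 0) (λ.0))
  step 2: (λ.λ.0) (λ.(λ.(λ.λ.λ.1) 0) (λ.0)) ((λ.(λ.λ.λ.1) 0) (λ.0))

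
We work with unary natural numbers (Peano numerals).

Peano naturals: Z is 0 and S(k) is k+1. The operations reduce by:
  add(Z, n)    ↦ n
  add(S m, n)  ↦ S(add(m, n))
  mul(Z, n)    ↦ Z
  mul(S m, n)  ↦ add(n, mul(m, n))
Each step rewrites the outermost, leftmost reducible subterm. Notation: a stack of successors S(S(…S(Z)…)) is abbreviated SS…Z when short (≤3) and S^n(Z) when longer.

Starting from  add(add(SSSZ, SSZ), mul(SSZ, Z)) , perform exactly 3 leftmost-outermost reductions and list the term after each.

Answer: after 3 steps: S(add(S(add(SZ, SSZ)), mul(SSZ, Z)))

Reduction:
  start: add(add(SSSZ, SSZ), mul(SSZ, Z))
  [1] add(S(add(SSZ, SSZ)), mul(SSZ, Z))
  [2] S(add(add(SSZ, SSZ), mul(SSZ, Z)))
  [3] S(add(S(add(SZ, SSZ)), mul(SSZ, Z)))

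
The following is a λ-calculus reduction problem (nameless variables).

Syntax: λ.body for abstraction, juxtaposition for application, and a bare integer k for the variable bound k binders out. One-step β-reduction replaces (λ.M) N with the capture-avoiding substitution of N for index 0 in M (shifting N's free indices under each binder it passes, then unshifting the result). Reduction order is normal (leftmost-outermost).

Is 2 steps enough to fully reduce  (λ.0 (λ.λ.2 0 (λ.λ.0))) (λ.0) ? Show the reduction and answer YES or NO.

Answer: NO — after 2 steps the term is λ.λ.(λ.0) 0 (λ.λ.0), not yet normal

Reduction:
  start: (λ.0 (λ.λ.2 0 (λ.λ.0))) (λ.0)
  [1] (λ.0) (λ.λ.(λ.0) 0 (λ.λ.0))
  [2] λ.λ.(λ.0) 0 (λ.λ.0)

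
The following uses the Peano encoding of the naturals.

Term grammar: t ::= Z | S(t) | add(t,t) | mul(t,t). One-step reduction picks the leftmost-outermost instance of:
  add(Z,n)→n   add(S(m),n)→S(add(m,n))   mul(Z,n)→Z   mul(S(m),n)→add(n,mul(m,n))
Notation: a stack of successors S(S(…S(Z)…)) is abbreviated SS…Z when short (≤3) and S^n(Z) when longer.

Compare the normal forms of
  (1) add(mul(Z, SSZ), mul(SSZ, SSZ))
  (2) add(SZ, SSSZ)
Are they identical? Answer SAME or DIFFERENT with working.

Answer: SAME — A ⇓ S^4(Z), B ⇓ S^4(Z)

Reduction:
Term A:
  start: add(mul(Z, SSZ), mul(SSZ, SSZ))
  [1] add(Z, mul(SSZ, SSZ))
  [2] mul(SSZ, SSZ)
  [3] add(SSZ, mul(SZ, SSZ))
  [4] S(add(SZ, mul(SZ, SSZ)))
  [5] S(S(add(Z, mul(SZ, SSZ))))
  [6] S(S(mul(SZ, SSZ)))
  [7] S(S(add(SSZ, mul(Z, SSZ))))
  [8] S(S(S(add(SZ, mul(Z, SSZ)))))
  [9] S(S(S(S(add(Z, mul(Z, SSZ))))))
  [10] S(S(S(S(mul(Z, SSZ)))))
  [11] S^4(Z)

Term B:
  start: add(SZ, SSSZ)
  [1] S(add(Z, SSSZ))
  [2] S^4(Z)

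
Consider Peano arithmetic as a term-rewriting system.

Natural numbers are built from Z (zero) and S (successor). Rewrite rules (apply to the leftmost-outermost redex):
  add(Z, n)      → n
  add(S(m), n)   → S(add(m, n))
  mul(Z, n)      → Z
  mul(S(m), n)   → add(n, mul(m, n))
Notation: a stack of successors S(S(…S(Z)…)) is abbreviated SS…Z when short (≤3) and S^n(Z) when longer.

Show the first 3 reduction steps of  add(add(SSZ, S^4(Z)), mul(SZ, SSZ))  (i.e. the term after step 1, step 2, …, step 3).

Answer: after 3 steps: S(add(S(add(Z, S^4(Z))), mul(SZ, SSZ)))

Working:
  start: add(add(SSZ, S^4(Z)), mul(SZ, SSZ))
  →1  add(S(add(SZ, S^4(Z))), mul(SZ, SSZ))
  →2  S(add(add(SZ, S^4(Z)), mul(SZ, SSZ)))
  →3  S(add(S(add(Z, S^4(Z))), mul(SZ, SSZ)))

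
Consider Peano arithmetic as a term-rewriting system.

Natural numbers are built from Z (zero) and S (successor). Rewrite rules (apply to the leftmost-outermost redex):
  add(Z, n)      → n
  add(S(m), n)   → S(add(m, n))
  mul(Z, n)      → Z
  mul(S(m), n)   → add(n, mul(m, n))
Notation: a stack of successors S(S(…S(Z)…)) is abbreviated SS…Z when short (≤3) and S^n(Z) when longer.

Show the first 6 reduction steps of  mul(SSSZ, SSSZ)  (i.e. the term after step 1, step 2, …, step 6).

  start: mul(SSSZ, SSSZ)
  →1  add(SSSZ, mul(SSZ, SSSZ))
  →2  S(add(SSZ, mul(SSZ, SSSZ)))
  →3  S(S(add(SZ, mul(SSZ, SSSZ))))
  →4  S(S(S(add(Z, mul(SSZ, SSSZ)))))
  →5  S(S(S(mul(SSZ, SSSZ))))
  →6  S(S(S(add(SSSZ, mul(SZ, SSSZ)))))

Answer: after 6 steps: S(S(S(add(SSSZ, mul(SZ, SSSZ)))))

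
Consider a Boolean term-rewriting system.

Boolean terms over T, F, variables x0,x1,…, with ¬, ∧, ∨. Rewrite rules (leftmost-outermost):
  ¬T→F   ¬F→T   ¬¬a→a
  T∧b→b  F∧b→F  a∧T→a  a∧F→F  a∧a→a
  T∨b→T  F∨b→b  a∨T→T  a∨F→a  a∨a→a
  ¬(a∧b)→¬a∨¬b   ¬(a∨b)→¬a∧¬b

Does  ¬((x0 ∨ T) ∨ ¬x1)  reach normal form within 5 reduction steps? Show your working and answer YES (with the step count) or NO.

Answer: YES — reaches normal form F in 5 ≤ 5 steps

Working:
  start: ¬((x0 ∨ T) ∨ ¬x1)
  step 1: ¬(x0 ∨ T) ∧ ¬¬x1
  step 2: (¬x0 ∧ ¬T) ∧ ¬¬x1
  step 3: (¬x0 ∧ F) ∧ ¬¬x1
  step 4: F ∧ ¬¬x1
  step 5: F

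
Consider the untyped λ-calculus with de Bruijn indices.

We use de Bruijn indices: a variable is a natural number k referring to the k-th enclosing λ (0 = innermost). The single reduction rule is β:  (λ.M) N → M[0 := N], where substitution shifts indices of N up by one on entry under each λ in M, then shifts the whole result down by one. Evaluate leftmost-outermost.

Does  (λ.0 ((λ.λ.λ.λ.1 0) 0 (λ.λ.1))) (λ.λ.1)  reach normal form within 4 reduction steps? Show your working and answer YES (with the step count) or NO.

Answer: YES — reaches normal form λ.λ.λ.1 0 in 4 ≤ 4 steps

Working:
  start: (λ.0 ((λ.λ.λ.λ.1 0) 0 (λ.λ.1))) (λ.λ.1)
  [1] (λ.λ.1) ((λ.λ.λ.λ.1 0) (λ.λ.1) (λ.λ.1))
  [2] λ.(λ.λ.λ.λ.1 0) (λ.λ.1) (λ.λ.1)
  [3] λ.(λ.λ.λ.1 0) (λ.λ.1)
  [4] λ.λ.λ.1 0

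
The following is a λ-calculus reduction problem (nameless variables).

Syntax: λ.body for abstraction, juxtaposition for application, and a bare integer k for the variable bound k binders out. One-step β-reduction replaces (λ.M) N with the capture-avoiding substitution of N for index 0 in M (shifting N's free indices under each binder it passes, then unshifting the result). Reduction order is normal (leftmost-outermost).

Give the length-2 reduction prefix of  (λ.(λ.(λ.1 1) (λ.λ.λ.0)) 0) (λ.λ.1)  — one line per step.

  start: (λ.(λ.(λ.1 1) (λ.λ.λ.0)) 0) (λ.λ.1)
  [1] (λ.(λ.1 1) (λ.λ.λ.0)) (λ.λ.1)
  [2] (λ.(λ.λ.1) (λ.λ.1)) (λ.λ.λ.0)

Answer: after 2 steps: (λ.(λ.λ.1) (λ.λ.1)) (λ.λ.λ.0)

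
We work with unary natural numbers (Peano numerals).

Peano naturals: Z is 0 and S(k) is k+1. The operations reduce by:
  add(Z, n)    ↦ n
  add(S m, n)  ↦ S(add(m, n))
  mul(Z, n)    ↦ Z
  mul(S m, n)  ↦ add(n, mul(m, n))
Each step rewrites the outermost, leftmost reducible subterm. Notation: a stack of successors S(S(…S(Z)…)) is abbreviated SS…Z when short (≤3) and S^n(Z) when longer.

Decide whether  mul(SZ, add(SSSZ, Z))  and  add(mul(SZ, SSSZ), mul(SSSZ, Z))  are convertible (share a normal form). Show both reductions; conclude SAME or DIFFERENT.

Term A:
  start: mul(SZ, add(SSSZ, Z))
  [1] add(add(SSSZ, Z), mul(Z, add(SSSZ, Z)))
  [2] add(S(add(SSZ, Z)), mul(Z, add(SSSZ, Z)))
  [3] S(add(add(SSZ, Z), mul(Z, add(SSSZ, Z))))
  [4] S(add(S(add(SZ, Z)), mul(Z, add(SSSZ, Z))))
  [5] S(S(add(add(SZ, Z), mul(Z, add(SSSZ, Z)))))
  [6] S(S(add(S(add(Z, Z)), mul(Z, add(SSSZ, Z)))))
  [7] S(S(S(add(add(Z, Z), mul(Z, add(SSSZ, Z))))))
  [8] S(S(S(add(Z, mul(Z, add(SSSZ, Z))))))
  [9] S(S(S(mul(Z, add(SSSZ, Z)))))
  [10] SSSZ

Term B:
  start: add(mul(SZ, SSSZ), mul(SSSZ, Z))
  [1] add(add(SSSZ, mul(Z, SSSZ)), mul(SSSZ, Z))
  [2] add(S(add(SSZ, mul(Z, SSSZ))), mul(SSSZ, Z))
  [3] S(add(add(SSZ, mul(Z, SSSZ)), mul(SSSZ, Z)))
  [4] S(add(S(add(SZ, mul(Z, SSSZ))), mul(SSSZ, Z)))
  [5] S(S(add(add(SZ, mul(Z, SSSZ)), mul(SSSZ, Z))))
  [6] S(S(add(S(add(Z, mul(Z, SSSZ))), mul(SSSZ, Z))))
  [7] S(S(S(add(add(Z, mul(Z, SSSZ)), mul(SSSZ, Z)))))
  [8] S(S(S(add(mul(Z, SSSZ), mul(SSSZ, Z)))))
  [9] S(S(S(add(Z, mul(SSSZ, Z)))))
  [10] S(S(S(mul(SSSZ, Z))))
  [11] S(S(S(add(Z, mul(SSZ, Z)))))
  [12] S(S(S(mul(SSZ, Z))))
  [13] S(S(S(add(Z, mul(SZ, Z)))))
  [14] S(S(S(mul(SZ, Z))))
  [15] S(S(S(add(Z, mul(Z, Z)))))
  [16] S(S(S(mul(Z, Z))))
  [17] SSSZ

Answer: SAME — A ⇓ SSSZ, B ⇓ SSSZ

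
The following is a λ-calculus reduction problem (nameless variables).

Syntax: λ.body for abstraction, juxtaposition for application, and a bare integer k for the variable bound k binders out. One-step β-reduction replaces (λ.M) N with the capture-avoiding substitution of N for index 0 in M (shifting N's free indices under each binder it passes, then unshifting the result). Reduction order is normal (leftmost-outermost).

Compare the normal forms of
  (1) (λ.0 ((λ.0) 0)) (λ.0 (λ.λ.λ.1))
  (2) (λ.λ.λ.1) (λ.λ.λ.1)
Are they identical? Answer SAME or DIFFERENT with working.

Answer: SAME — A ⇓ λ.λ.1, B ⇓ λ.λ.1

Derivation:
Term A:
  start: (λ.0 ((λ.0) 0)) (λ.0 (λ.λ.λ.1))
  [1] (λ.0 (λ.λ.λ.1)) ((λ.0) (λ.0 (λ.λ.λ.1)))
  [2] (λ.0) (λ.0 (λ.λ.λ.1)) (λ.λ.λ.1)
  [3] (λ.0 (λ.λ.λ.1)) (λ.λ.λ.1)
  [4] (λ.λ.λ.1) (λ.λ.λ.1)
  [5] λ.λ.1

Term B:
  start: (λ.λ.λ.1) (λ.λ.λ.1)
  [1] λ.λ.1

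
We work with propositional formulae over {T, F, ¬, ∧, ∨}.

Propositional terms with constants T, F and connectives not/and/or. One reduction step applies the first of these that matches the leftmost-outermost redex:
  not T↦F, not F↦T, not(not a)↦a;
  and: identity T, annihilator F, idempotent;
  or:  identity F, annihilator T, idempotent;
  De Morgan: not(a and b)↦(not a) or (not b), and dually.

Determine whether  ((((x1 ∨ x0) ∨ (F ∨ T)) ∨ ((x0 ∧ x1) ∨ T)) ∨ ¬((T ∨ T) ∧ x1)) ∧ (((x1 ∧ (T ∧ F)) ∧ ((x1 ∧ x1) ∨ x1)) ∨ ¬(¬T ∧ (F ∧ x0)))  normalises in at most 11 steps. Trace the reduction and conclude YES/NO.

Answer: NO — after 11 steps the term is T ∨ ¬(F ∧ x0), not yet normal

Derivation:
  start: ((((x1 ∨ x0) ∨ (F ∨ T)) ∨ ((x0 ∧ x1) ∨ T)) ∨ ¬((T ∨ T) ∧ x1)) ∧ (((x1 ∧ (T ∧ F)) ∧ ((x1 ∧ x1) ∨ x1)) ∨ ¬(¬T ∧ (F ∧ x0)))
  [1] ((((x1 ∨ x0) ∨ T) ∨ ((x0 ∧ x1) ∨ T)) ∨ ¬((T ∨ T) ∧ x1)) ∧ (((x1 ∧ (T ∧ F)) ∧ ((x1 ∧ x1) ∨ x1)) ∨ ¬(¬T ∧ (F ∧ x0)))
  [2] ((T ∨ ((x0 ∧ x1) ∨ T)) ∨ ¬((T ∨ T) ∧ x1)) ∧ (((x1 ∧ (T ∧ F)) ∧ ((x1 ∧ x1) ∨ x1)) ∨ ¬(¬T ∧ (F ∧ x0)))
  [3] (T ∨ ¬((T ∨ T) ∧ x1)) ∧ (((x1 ∧ (T ∧ F)) ∧ ((x1 ∧ x1) ∨ x1)) ∨ ¬(¬T ∧ (F ∧ x0)))
  [4] T ∧ (((x1 ∧ (T ∧ F)) ∧ ((x1 ∧ x1) ∨ x1)) ∨ ¬(¬T ∧ (F ∧ x0)))
  [5] ((x1 ∧ (T ∧ F)) ∧ ((x1 ∧ x1) ∨ x1)) ∨ ¬(¬T ∧ (F ∧ x0))
  [6] ((x1 ∧ F) ∧ ((x1 ∧ x1) ∨ x1)) ∨ ¬(¬T ∧ (F ∧ x0))
  [7] (F ∧ ((x1 ∧ x1) ∨ x1)) ∨ ¬(¬T ∧ (F ∧ x0))
  [8] F ∨ ¬(¬T ∧ (F ∧ x0))
  [9] ¬(¬T ∧ (F ∧ x0))
  [10] ¬¬T ∨ ¬(F ∧ x0)
  [11] T ∨ ¬(F ∧ x0)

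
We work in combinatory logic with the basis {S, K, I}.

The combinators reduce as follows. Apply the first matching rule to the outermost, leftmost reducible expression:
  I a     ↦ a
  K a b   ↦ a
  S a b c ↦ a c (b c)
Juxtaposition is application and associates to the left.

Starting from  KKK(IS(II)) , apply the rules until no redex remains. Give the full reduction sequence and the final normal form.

  start: KKK(IS(II))
  [1] K(IS(II))
  [2] K(S(II))
  [3] K(SI)

Answer: normal form = K(SI)  (in 3 steps)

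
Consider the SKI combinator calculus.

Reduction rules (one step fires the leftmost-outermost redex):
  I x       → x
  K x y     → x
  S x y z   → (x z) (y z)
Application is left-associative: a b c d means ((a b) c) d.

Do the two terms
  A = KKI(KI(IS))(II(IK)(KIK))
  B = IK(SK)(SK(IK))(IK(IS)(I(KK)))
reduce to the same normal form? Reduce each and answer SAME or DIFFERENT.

Term A:
  start: KKI(KI(IS))(II(IK)(KIK))
  step 1: K(KI(IS))(II(IK)(KIK))
  step 2: KI(IS)
  step 3: I

Term B:
  start: IK(SK)(SK(IK))(IK(IS)(I(KK)))
  step 1: K(SK)(SK(IK))(IK(IS)(I(KK)))
  step 2: SK(IK(IS)(I(KK)))
  step 3: SK(K(IS)(I(KK)))
  step 4: SK(IS)
  step 5: SKS

Answer: DIFFERENT — A ⇓ I, B ⇓ SKS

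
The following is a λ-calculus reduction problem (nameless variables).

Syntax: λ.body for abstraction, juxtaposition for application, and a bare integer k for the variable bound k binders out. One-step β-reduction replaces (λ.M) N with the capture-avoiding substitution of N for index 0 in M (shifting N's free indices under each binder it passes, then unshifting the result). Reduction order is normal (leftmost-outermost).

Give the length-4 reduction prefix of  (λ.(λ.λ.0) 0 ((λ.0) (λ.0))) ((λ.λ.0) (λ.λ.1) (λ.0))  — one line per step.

  start: (λ.(λ.λ.0) 0 ((λ.0) (λ.0))) ((λ.λ.0) (λ.λ.1) (λ.0))
  step 1: (λ.λ.0) ((λ.λ.0) (λ.λ.1) (λ.0)) ((λ.0) (λ.0))
  step 2: (λ.0) ((λ.0) (λ.0))
  step 3: (λ.0) (λ.0)
  step 4: λ.0

Answer: after 4 steps: λ.0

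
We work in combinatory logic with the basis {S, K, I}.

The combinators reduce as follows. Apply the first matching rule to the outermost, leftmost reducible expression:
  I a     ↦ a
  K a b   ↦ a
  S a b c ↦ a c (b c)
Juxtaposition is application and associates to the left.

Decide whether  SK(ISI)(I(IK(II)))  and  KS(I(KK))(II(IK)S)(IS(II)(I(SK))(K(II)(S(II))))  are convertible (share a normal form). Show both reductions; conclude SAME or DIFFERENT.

Term A:
  start: SK(ISI)(I(IK(II)))
  step 1: K(I(IK(II)))(ISI(I(IK(II))))
  step 2: I(IK(II))
  step 3: IK(II)
  step 4: K(II)
  step 5: KI

Term B:
  start: KS(I(KK))(II(IK)S)(IS(II)(I(SK))(K(II)(S(II))))
  step 1: S(II(IK)S)(IS(II)(I(SK))(K(II)(S(II))))
  step 2: S(I(IK)S)(IS(II)(I(SK))(K(II)(S(II))))
  step 3: S(IKS)(IS(II)(I(SK))(K(II)(S(II))))
  step 4: S(KS)(IS(II)(I(SK))(K(II)(S(II))))
  step 5: S(KS)(S(II)(I(SK))(K(II)(S(II))))
  step 6: S(KS)(II(K(II)(S(II)))(I(SK)(K(II)(S(II)))))
  step 7: S(KS)(I(K(II)(S(II)))(I(SK)(K(II)(S(II)))))
  step 8: S(KS)(K(II)(S(II))(I(SK)(K(II)(S(II)))))
  step 9: S(KS)(II(I(SK)(K(II)(S(II)))))
  step 10: S(KS)(I(I(SK)(K(II)(S(II)))))
  step 11: S(KS)(I(SK)(K(II)(S(II))))
  step 12: S(KS)(SK(K(II)(S(II))))
  step 13: S(KS)(SK(II))
  step 14: S(KS)(SKI)

Answer: DIFFERENT — A ⇓ KI, B ⇓ S(KS)(SKI)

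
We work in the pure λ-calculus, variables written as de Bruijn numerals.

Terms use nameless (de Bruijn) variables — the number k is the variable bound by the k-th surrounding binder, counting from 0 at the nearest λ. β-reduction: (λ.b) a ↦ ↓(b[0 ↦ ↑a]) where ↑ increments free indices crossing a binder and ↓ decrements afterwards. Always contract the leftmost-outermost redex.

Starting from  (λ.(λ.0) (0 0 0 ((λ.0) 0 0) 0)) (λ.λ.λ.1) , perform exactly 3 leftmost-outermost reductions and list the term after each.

Answer: after 3 steps: (λ.λ.1) (λ.λ.λ.1) ((λ.0) (λ.λ.λ.1) (λ.λ.λ.1)) (λ.λ.λ.1)

Reduction:
  start: (λ.(λ.0) (0 0 0 ((λ.0) 0 0) 0)) (λ.λ.λ.1)
  [1] (λ.0) ((λ.λ.λ.1) (λ.λ.λ.1) (λ.λ.λ.1) ((λ.0) (λ.λ.λ.1) (λ.λ.λ.1)) (λ.λ.λ.1))
  [2] (λ.λ.λ.1) (λ.λ.λ.1) (λ.λ.λ.1) ((λ.0) (λ.λ.λ.1) (λ.λ.λ.1)) (λ.λ.λ.1)
  [3] (λ.λ.1) (λ.λ.λ.1) ((λ.0) (λ.λ.λ.1) (λ.λ.λ.1)) (λ.λ.λ.1)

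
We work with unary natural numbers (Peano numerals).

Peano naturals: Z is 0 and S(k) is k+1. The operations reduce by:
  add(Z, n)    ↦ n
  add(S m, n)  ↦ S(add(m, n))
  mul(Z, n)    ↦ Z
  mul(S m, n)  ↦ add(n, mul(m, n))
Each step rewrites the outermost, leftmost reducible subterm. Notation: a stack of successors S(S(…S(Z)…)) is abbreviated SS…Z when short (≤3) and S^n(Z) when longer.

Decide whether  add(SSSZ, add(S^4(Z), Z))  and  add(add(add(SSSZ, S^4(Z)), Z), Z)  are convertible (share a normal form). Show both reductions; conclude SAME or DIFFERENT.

Answer: SAME — A ⇓ S^7(Z), B ⇓ S^7(Z)

Reduction:
Term A:
  start: add(SSSZ, add(S^4(Z), Z))
  step 1: S(add(SSZ, add(S^4(Z), Z)))
  step 2: S(S(add(SZ, add(S^4(Z), Z))))
  step 3: S(S(S(add(Z, add(S^4(Z), Z)))))
  step 4: S(S(S(add(S^4(Z), Z))))
  step 5: S(S(S(S(add(SSSZ, Z)))))
  step 6: S(S(S(S(S(add(SSZ, Z))))))
  step 7: S(S(S(S(S(S(add(SZ, Z)))))))
  step 8: S(S(S(S(S(S(S(add(Z, Z))))))))
  step 9: S^7(Z)

Term B:
  start: add(add(add(SSSZ, S^4(Z)), Z), Z)
  step 1: add(add(S(add(SSZ, S^4(Z))), Z), Z)
  step 2: add(S(add(add(SSZ, S^4(Z)), Z)), Z)
  step 3: S(add(add(add(SSZ, S^4(Z)), Z), Z))
  step 4: S(add(add(S(add(SZ, S^4(Z))), Z), Z))
  step 5: S(add(S(add(add(SZ, S^4(Z)), Z)), Z))
  step 6: S(S(add(add(add(SZ, S^4(Z)), Z), Z)))
  step 7: S(S(add(add(S(add(Z, S^4(Z))), Z), Z)))
  step 8: S(S(add(S(add(add(Z, S^4(Z)), Z)), Z)))
  step 9: S(S(S(add(add(add(Z, S^4(Z)), Z), Z))))
  step 10: S(S(S(add(add(S^4(Z), Z), Z))))
  step 11: S(S(S(add(S(add(SSSZ, Z)), Z))))
  step 12: S(S(S(S(add(add(SSSZ, Z), Z)))))
  step 13: S(S(S(S(add(S(add(SSZ, Z)), Z)))))
  step 14: S(S(S(S(S(add(add(SSZ, Z), Z))))))
  step 15: S(S(S(S(S(add(S(add(SZ, Z)), Z))))))
  step 16: S(S(S(S(S(S(add(add(SZ, Z), Z)))))))
  step 17: S(S(S(S(S(S(add(S(add(Z, Z)), Z)))))))
  step 18: S(S(S(S(S(S(S(add(add(Z, Z), Z))))))))
  step 19: S(S(S(S(S(S(S(add(Z, Z))))))))
  step 20: S^7(Z)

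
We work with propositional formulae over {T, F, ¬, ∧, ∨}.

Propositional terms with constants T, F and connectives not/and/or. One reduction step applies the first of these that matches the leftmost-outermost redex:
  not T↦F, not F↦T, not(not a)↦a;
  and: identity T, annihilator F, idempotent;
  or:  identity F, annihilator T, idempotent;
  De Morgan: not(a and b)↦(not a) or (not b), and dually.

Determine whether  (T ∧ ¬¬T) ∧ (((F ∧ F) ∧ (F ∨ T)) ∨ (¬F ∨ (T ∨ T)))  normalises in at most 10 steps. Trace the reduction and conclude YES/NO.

Answer: YES — reaches normal form T in 8 ≤ 10 steps

Derivation:
  start: (T ∧ ¬¬T) ∧ (((F ∧ F) ∧ (F ∨ T)) ∨ (¬F ∨ (T ∨ T)))
  →1  ¬¬T ∧ (((F ∧ F) ∧ (F ∨ T)) ∨ (¬F ∨ (T ∨ T)))
  →2  T ∧ (((F ∧ F) ∧ (F ∨ T)) ∨ (¬F ∨ (T ∨ T)))
  →3  ((F ∧ F) ∧ (F ∨ T)) ∨ (¬F ∨ (T ∨ T))
  →4  (F ∧ (F ∨ T)) ∨ (¬F ∨ (T ∨ T))
  →5  F ∨ (¬F ∨ (T ∨ T))
  →6  ¬F ∨ (T ∨ T)
  →7  T ∨ (T ∨ T)
  →8  T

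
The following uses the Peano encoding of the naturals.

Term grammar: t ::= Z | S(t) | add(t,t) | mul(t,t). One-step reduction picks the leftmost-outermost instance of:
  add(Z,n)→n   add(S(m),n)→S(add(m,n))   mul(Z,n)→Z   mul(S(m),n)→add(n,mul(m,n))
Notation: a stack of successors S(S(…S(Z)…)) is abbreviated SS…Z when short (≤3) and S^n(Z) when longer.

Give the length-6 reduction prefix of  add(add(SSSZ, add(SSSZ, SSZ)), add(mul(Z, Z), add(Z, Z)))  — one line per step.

  start: add(add(SSSZ, add(SSSZ, SSZ)), add(mul(Z, Z), add(Z, Z)))
  →1  add(S(add(SSZ, add(SSSZ, SSZ))), add(mul(Z, Z), add(Z, Z)))
  →2  S(add(add(SSZ, add(SSSZ, SSZ)), add(mul(Z, Z), add(Z, Z))))
  →3  S(add(S(add(SZ, add(SSSZ, SSZ))), add(mul(Z, Z), add(Z, Z))))
  →4  S(S(add(add(SZ, add(SSSZ, SSZ)), add(mul(Z, Z), add(Z, Z)))))
  →5  S(S(add(S(add(Z, add(SSSZ, SSZ))), add(mul(Z, Z), add(Z, Z)))))
  →6  S(S(S(add(add(Z, add(SSSZ, SSZ)), add(mul(Z, Z), add(Z, Z))))))

Answer: after 6 steps: S(S(S(add(add(Z, add(SSSZ, SSZ)), add(mul(Z, Z), add(Z, Z))))))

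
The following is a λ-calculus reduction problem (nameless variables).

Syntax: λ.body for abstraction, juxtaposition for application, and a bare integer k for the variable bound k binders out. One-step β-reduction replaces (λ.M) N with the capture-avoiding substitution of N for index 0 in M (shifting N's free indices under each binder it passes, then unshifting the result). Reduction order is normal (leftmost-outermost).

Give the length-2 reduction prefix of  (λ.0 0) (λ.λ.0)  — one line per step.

  start: (λ.0 0) (λ.λ.0)
  [1] (λ.λ.0) (λ.λ.0)
  [2] λ.0

Answer: after 2 steps: λ.0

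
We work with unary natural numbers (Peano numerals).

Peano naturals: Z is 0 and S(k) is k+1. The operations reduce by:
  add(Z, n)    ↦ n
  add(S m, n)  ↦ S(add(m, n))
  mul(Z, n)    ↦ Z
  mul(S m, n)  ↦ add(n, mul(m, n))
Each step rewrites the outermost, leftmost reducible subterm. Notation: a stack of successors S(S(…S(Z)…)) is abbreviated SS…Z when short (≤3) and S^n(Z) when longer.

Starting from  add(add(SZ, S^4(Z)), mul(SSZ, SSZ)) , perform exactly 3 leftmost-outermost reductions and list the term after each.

  start: add(add(SZ, S^4(Z)), mul(SSZ, SSZ))
  [1] add(S(add(Z, S^4(Z))), mul(SSZ, SSZ))
  [2] S(add(add(Z, S^4(Z)), mul(SSZ, SSZ)))
  [3] S(add(S^4(Z), mul(SSZ, SSZ)))

Answer: after 3 steps: S(add(S^4(Z), mul(SSZ, SSZ)))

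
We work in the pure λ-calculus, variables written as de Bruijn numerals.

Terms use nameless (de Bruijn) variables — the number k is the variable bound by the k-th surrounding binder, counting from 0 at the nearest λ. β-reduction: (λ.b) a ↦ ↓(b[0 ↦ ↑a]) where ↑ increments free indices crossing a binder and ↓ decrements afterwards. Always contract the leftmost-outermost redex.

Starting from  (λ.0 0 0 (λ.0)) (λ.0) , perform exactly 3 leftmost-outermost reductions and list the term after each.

Answer: after 3 steps: (λ.0) (λ.0)

Reduction:
  start: (λ.0 0 0 (λ.0)) (λ.0)
  →1  (λ.0) (λ.0) (λ.0) (λ.0)
  →2  (λ.0) (λ.0) (λ.0)
  →3  (λ.0) (λ.0)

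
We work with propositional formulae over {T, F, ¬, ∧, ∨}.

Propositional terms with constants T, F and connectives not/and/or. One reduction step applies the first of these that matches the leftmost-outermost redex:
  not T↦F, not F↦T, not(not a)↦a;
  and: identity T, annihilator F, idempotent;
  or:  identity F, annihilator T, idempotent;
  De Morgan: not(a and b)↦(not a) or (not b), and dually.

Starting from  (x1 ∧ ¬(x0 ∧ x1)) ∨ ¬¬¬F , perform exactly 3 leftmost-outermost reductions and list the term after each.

Answer: after 3 steps: (x1 ∧ (¬x0 ∨ ¬x1)) ∨ T

Working:
  start: (x1 ∧ ¬(x0 ∧ x1)) ∨ ¬¬¬F
  [1] (x1 ∧ (¬x0 ∨ ¬x1)) ∨ ¬¬¬F
  [2] (x1 ∧ (¬x0 ∨ ¬x1)) ∨ ¬F
  [3] (x1 ∧ (¬x0 ∨ ¬x1)) ∨ T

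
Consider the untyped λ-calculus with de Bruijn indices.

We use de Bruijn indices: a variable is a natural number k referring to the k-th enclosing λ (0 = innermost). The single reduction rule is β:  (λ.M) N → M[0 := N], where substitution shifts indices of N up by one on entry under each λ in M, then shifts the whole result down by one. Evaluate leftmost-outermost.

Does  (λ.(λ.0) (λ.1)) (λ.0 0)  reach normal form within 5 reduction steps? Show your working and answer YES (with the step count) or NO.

Answer: YES — reaches normal form λ.λ.0 0 in 2 ≤ 5 steps

Reduction:
  start: (λ.(λ.0) (λ.1)) (λ.0 0)
  step 1: (λ.0) (λ.λ.0 0)
  step 2: λ.λ.0 0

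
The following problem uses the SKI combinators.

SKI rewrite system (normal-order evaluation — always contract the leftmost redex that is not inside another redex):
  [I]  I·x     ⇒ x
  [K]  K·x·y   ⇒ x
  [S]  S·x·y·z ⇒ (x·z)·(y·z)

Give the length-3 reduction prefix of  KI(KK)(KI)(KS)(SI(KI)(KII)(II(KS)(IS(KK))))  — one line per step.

Answer: after 3 steps: I(SI(KI)(KII)(II(KS)(IS(KK))))

Working:
  start: KI(KK)(KI)(KS)(SI(KI)(KII)(II(KS)(IS(KK))))
  [1] I(KI)(KS)(SI(KI)(KII)(II(KS)(IS(KK))))
  [2] KI(KS)(SI(KI)(KII)(II(KS)(IS(KK))))
  [3] I(SI(KI)(KII)(II(KS)(IS(KK))))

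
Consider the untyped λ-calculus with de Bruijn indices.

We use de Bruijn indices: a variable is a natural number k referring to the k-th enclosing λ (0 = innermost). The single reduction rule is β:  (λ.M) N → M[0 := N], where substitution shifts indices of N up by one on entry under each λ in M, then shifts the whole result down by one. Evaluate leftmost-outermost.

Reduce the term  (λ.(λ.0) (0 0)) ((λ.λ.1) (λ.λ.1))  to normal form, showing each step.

Answer: normal form = λ.λ.1  (in 4 steps)

Working:
  start: (λ.(λ.0) (0 0)) ((λ.λ.1) (λ.λ.1))
  [1] (λ.0) ((λ.λ.1) (λ.λ.1) ((λ.λ.1) (λ.λ.1)))
  [2] (λ.λ.1) (λ.λ.1) ((λ.λ.1) (λ.λ.1))
  [3] (λ.λ.λ.1) ((λ.λ.1) (λ.λ.1))
  [4] λ.λ.1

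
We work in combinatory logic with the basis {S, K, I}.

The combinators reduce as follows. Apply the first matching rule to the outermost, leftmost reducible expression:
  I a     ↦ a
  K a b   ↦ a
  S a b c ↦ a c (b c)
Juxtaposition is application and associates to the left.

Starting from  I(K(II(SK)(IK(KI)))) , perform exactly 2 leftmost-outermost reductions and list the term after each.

  start: I(K(II(SK)(IK(KI))))
  step 1: K(II(SK)(IK(KI)))
  step 2: K(I(SK)(IK(KI)))

Answer: after 2 steps: K(I(SK)(IK(KI)))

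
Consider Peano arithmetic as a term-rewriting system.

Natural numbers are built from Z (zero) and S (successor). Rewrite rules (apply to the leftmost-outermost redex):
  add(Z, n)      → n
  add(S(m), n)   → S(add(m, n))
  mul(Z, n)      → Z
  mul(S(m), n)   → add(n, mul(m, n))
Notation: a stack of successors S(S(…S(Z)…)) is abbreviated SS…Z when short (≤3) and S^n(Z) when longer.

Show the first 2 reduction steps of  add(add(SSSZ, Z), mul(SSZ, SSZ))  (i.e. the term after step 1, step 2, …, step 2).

Answer: after 2 steps: S(add(add(SSZ, Z), mul(SSZ, SSZ)))

Reduction:
  start: add(add(SSSZ, Z), mul(SSZ, SSZ))
  [1] add(S(add(SSZ, Z)), mul(SSZ, SSZ))
  [2] S(add(add(SSZ, Z), mul(SSZ, SSZ)))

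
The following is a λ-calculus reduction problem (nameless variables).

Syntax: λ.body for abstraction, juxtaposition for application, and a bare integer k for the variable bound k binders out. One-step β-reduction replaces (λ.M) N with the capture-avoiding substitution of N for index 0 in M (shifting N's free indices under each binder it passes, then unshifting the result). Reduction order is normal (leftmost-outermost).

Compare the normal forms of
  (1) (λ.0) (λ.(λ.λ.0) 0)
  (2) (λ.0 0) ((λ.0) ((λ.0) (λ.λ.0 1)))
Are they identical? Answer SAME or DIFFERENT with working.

Term A:
  start: (λ.0) (λ.(λ.λ.0) 0)
  step 1: λ.(λ.λ.0) 0
  step 2: λ.λ.0

Term B:
  start: (λ.0 0) ((λ.0) ((λ.0) (λ.λ.0 1)))
  step 1: (λ.0) ((λ.0) (λ.λ.0 1)) ((λ.0) ((λ.0) (λ.λ.0 1)))
  step 2: (λ.0) (λ.λ.0 1) ((λ.0) ((λ.0) (λ.λ.0 1)))
  step 3: (λ.λ.0 1) ((λ.0) ((λ.0) (λ.λ.0 1)))
  step 4: λ.0 ((λ.0) ((λ.0) (λ.λ.0 1)))
  step 5: λ.0 ((λ.0) (λ.λ.0 1))
  step 6: λ.0 (λ.λ.0 1)

Answer: DIFFERENT — A ⇓ λ.λ.0, B ⇓ λ.0 (λ.λ.0 1)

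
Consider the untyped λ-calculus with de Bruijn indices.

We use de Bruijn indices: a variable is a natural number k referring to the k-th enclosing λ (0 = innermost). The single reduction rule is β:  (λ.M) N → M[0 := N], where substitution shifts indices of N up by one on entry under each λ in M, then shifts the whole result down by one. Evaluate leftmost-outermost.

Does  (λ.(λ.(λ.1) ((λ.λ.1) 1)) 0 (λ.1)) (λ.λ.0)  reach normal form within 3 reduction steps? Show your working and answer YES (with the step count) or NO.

  start: (λ.(λ.(λ.1) ((λ.λ.1) 1)) 0 (λ.1)) (λ.λ.0)
  step 1: (λ.(λ.1) ((λ.λ.1) (λ.λ.0))) (λ.λ.0) (λ.λ.λ.0)
  step 2: (λ.λ.λ.0) ((λ.λ.1) (λ.λ.0)) (λ.λ.λ.0)
  step 3: (λ.λ.0) (λ.λ.λ.0)

Answer: NO — after 3 steps the term is (λ.λ.0) (λ.λ.λ.0), not yet normal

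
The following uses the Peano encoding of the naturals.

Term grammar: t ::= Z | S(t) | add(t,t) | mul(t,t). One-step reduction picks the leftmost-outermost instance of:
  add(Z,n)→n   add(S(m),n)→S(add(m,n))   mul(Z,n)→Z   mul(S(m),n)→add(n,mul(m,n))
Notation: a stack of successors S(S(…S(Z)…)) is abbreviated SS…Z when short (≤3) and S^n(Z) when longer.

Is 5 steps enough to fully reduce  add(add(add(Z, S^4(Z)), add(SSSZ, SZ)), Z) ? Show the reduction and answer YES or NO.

  start: add(add(add(Z, S^4(Z)), add(SSSZ, SZ)), Z)
  [1] add(add(S^4(Z), add(SSSZ, SZ)), Z)
  [2] add(S(add(SSSZ, add(SSSZ, SZ))), Z)
  [3] S(add(add(SSSZ, add(SSSZ, SZ)), Z))
  [4] S(add(S(add(SSZ, add(SSSZ, SZ))), Z))
  [5] S(S(add(add(SSZ, add(SSSZ, SZ)), Z)))

Answer: NO — after 5 steps the term is S(S(add(add(SSZ, add(SSSZ, SZ)), Z))), not yet normal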